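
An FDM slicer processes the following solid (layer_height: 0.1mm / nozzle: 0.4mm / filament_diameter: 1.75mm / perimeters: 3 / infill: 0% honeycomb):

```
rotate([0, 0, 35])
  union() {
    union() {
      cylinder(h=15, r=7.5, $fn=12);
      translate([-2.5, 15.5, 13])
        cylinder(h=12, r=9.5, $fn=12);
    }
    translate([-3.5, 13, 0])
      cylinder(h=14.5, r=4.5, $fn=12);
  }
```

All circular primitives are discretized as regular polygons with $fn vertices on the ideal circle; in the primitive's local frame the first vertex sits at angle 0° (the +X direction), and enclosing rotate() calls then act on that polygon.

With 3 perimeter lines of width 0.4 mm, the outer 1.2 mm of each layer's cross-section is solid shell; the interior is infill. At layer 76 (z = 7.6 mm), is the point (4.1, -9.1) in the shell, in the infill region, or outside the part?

outside

At z = 7.6 mm: the cylinder: section is a regular 12-gon, circumradius r=7.5; the cylinder at (-2.5, 15.5) does not reach this height (z outside [13, 25]); Taking the union: only the r=7.5 cylinder is present, so the union is just that shape — 1 connected region; the r=4.5 cylinder at (-3.5, 13) gives a regular 12-gon of circumradius 4.5 (constant along its height); Merging all regions: the 2 present regions are separate (no shared area or edge), so areas and boundary lengths simply add and each stays a separate island — 2 connected regions; (rotated 35° about Z; rotation is an isometry so areas/perimeters/island counts are preserved). Overall, the cross-section has 2 separate islands. Undo the 35° rotation: the query point maps to (-1.861, -9.806) in the un-rotated model frame. The nearest boundary edge runs (-0.00, -7.50)→(-3.75, -6.50); distance from the point to it = 2.71 mm. The point is not inside any of the regions above, so it lies outside the cross-section (2.71 mm from the nearest boundary).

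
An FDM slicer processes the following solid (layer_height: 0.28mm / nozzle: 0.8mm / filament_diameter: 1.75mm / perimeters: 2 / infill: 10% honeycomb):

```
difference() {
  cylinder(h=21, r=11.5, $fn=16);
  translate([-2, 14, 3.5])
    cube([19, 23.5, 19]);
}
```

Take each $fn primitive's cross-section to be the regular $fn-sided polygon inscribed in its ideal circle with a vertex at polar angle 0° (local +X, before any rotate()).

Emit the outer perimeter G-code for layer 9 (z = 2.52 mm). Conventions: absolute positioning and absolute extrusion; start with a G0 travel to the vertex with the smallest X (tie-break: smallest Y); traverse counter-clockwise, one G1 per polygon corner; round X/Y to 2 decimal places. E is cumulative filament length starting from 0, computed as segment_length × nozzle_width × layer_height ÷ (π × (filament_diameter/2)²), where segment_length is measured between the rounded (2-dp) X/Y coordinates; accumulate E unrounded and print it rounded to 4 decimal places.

At z = 2.52 mm: the r=11.5 cylinder contributes a regular 16-gon of circumradius 11.5; the cube at (-2, 14) is not intersected at this z (z outside [3.5, 22.5]); Subtracting the remaining from the first: none of the subtracted shapes is present at this height, so the r=11.5 cylinder is unchanged — 1 connected region. The outline is a single polygon with 16 vertices. Extrusion per mm of travel: 0.8 × 0.28 / (π × 0.875²) = 0.093128. Accumulating E over each segment gives final E = 6.6843.

G0 X-11.50 Y0.00 Z2.52
G1 X-10.62 Y-4.40 E0.4179
G1 X-8.13 Y-8.13 E0.8355
G1 X-4.40 Y-10.62 E1.2532
G1 X0.00 Y-11.50 E1.6711
G1 X4.40 Y-10.62 E2.0890
G1 X8.13 Y-8.13 E2.5066
G1 X10.62 Y-4.40 E2.9243
G1 X11.50 Y0.00 E3.3421
G1 X10.62 Y4.40 E3.7600
G1 X8.13 Y8.13 E4.1777
G1 X4.40 Y10.62 E4.5953
G1 X0.00 Y11.50 E5.0132
G1 X-4.40 Y10.62 E5.4311
G1 X-8.13 Y8.13 E5.8488
G1 X-10.62 Y4.40 E6.2664
G1 X-11.50 Y0.00 E6.6843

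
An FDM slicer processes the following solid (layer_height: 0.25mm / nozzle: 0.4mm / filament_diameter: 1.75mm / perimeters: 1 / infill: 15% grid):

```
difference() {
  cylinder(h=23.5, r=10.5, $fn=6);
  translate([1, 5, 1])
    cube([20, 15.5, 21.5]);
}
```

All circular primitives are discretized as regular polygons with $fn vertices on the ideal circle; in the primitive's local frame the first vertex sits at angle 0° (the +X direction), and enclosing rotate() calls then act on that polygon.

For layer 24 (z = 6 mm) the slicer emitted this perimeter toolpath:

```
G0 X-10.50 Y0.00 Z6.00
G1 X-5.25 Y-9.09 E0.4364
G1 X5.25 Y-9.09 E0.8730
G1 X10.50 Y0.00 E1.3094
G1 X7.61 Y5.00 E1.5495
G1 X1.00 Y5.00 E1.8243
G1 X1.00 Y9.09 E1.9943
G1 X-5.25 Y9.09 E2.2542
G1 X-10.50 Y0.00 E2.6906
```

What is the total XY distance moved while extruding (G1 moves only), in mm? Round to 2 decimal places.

64.72 mm

Sum the Euclidean lengths of each G1 segment: total = 64.72 mm.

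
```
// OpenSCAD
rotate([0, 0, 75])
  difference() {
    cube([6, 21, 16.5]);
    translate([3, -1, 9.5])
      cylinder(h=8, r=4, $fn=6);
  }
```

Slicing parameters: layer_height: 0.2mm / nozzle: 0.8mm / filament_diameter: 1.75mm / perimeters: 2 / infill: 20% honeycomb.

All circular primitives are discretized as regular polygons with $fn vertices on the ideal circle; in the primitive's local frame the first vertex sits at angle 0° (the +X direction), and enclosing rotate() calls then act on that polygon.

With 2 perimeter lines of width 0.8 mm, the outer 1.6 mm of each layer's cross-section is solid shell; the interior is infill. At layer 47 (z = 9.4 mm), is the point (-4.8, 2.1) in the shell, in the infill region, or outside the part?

shell

At z = 9.4 mm: the 6×21 cube contributes its full rectangle; the cylinder at (3, -1) does not reach this height (z outside [9.5, 17.5]); Taking the first minus the rest: none of the subtracted shapes is present at this height, so the 6×21 cube is unchanged — 1 connected region; (rotated 75° about Z; rotation is an isometry so areas/perimeters/island counts are preserved). Overall, the cross-section is a single solid region. Undo the 75° rotation: the query point maps to (0.786, 5.180) in the un-rotated model frame. The nearest boundary edge runs (0.00, 21.00)→(0.00, 0.00); distance from the point to it = 0.79 mm. The point is inside the cross-section, 0.79 mm from the nearest boundary — within the 1.6 mm shell band (2 × 0.8).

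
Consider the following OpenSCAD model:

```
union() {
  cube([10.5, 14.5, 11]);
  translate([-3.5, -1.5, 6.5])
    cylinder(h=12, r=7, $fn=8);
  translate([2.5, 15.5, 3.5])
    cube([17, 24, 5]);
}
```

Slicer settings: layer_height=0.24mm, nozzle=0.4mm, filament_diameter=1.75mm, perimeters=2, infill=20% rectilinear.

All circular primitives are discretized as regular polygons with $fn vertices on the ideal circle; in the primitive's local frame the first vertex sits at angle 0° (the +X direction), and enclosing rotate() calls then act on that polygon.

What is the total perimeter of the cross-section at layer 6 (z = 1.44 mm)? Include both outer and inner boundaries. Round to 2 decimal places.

At z = 1.44 mm: the 10.5×14.5 cube contributes its full rectangle (perimeter 50.00 mm); the cylinder at (-3.5, -1.5) is not intersected at this z (z outside [6.5, 18.5]); the cube at (2.5, 15.5) does not reach this height (z outside [3.5, 8.5]); Merging all regions: only the 10.5×14.5 cube is present, so the union is just that shape — boundary = 50.00 mm. Overall, the cross-section is a single solid region. Total boundary length (outer) = 50.00 mm.

50.00 mm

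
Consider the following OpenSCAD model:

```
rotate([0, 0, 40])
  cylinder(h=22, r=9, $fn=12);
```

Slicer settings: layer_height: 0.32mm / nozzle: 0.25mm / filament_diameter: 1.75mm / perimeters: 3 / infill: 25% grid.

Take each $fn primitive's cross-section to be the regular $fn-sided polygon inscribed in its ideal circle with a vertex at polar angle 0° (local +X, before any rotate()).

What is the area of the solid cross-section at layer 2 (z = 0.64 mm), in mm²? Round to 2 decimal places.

At z = 0.64 mm: the r=9 cylinder contributes a regular 12-gon of circumradius 9 (area = (12/2)·9.000²·sin(360°/12) = 243.00 mm²); (rotated 40° about Z; rotation is an isometry so areas/perimeters/island counts are preserved). Overall, the cross-section is a single solid region. Net area = 243.00 mm².

243.00 mm²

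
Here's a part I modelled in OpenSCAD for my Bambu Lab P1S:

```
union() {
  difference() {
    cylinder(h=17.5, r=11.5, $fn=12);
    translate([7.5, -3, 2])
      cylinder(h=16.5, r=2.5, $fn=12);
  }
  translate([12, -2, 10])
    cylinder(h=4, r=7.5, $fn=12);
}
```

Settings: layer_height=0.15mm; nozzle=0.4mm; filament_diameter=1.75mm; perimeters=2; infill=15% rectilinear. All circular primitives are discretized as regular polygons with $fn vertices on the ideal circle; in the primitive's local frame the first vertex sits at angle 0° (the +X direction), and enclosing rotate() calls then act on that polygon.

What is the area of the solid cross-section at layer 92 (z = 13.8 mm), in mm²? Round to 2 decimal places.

At z = 13.8 mm: the r=11.5 cylinder gives a regular 12-gon of circumradius 11.5 (constant along its height) (area = (12/2)·11.500²·sin(360°/12) = 396.75 mm²); the r=2.5 cylinder at (7.5, -3) gives a regular 12-gon of circumradius 2.5 (constant along its height) (area = (12/2)·2.500²·sin(360°/12) = 18.75 mm²); Taking the first minus the rest: starting from the r=11.5 cylinder (396.75 mm²), the r=2.5 cylinder at (7.5, -3) lies wholly inside it (removes its full 18.75 mm² and its 15.53 mm outline becomes a hole wall) — area = 378.00 mm²; the r=7.5 cylinder at (12, -2) gives a regular 12-gon of circumradius 7.5 (constant along its height) (area = (12/2)·7.500²·sin(360°/12) = 168.75 mm²); Combining (union): the regions partially overlap — summed areas 546.75 mm² minus the doubly-counted overlap 41.02 mm² gives 505.73 mm² — area = 505.73 mm². Overall, the cross-section is a single solid region. Net area = 505.73 mm².

505.73 mm²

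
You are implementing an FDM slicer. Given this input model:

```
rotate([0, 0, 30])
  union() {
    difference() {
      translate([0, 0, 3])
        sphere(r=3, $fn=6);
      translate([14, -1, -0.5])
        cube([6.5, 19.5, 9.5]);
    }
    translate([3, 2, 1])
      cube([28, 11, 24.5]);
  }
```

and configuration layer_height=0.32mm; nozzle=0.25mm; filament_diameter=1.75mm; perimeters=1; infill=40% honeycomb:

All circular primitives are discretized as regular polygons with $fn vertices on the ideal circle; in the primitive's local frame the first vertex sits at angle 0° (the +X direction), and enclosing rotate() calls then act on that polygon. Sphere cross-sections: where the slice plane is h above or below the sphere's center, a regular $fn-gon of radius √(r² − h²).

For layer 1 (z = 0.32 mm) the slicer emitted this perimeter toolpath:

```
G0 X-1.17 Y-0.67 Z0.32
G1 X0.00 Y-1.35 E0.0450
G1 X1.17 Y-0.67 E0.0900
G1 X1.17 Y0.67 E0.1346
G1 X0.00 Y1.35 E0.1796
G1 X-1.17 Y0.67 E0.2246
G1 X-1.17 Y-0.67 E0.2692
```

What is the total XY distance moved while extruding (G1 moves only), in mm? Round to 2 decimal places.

Sum the Euclidean lengths of each G1 segment: total = 8.09 mm.

8.09 mm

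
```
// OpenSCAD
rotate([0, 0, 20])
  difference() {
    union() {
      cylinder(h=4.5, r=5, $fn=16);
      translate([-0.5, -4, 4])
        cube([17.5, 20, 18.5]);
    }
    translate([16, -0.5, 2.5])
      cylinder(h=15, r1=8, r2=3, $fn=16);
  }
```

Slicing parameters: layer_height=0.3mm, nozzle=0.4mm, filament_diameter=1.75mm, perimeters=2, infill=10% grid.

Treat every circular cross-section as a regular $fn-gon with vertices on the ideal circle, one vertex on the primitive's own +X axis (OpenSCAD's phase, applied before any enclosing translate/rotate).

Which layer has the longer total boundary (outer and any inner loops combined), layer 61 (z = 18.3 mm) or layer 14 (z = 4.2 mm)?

Layer 61 (z = 18.3): the cylinder is not intersected at this z (z outside [0, 4.5]); the cube at (-0.5, -4) (footprint 17.5×20) is included at this height (perimeter 75.00 mm); Taking the union: only the 17.5×20 cube at (-0.5, -4) is present, so the union is just that shape — boundary = 75.00 mm; the cone at (16, -0.5) does not reach this height (z outside [2.5, 17.5]); After the difference (first − rest): none of the subtracted shapes is present at this height, so the result so far is unchanged — boundary = 75.00 mm; (rotated 20° about Z; rotation is an isometry so areas/perimeters/island counts are preserved). So its perimeter = 75.00 mm. Layer 14 (z = 4.2): the cylinder: section is a regular 16-gon, circumradius r=5 (perimeter = 2·16·5.000·sin(180°/16) = 31.21 mm); the cube at (-0.5, -4) (footprint 17.5×20) is included at this height (perimeter 75.00 mm); Merging all regions: the regions partially overlap (shared area 40.91 mm²), so the edge portions inside another operand are dropped and the merged outline is re-measured after clipping — boundary = 80.92 mm; the cone at (16, -0.5) (r1=8→r2=3) has section circumradius 7.433 here — a regular 16-gon (perimeter = 2·16·7.433·sin(180°/16) = 46.41 mm); Taking the first minus the rest: starting from the result so far, the cone at (16, -0.5) partially overlaps it — only the 77.82 mm² overlap (of its 169.16 mm²) is removed, clipping the outline — boundary = 79.07 mm; (whole slice rotated 20° about Z — lengths, areas and connectivity unchanged). So its perimeter = 79.07 mm. Layer 14 is larger (79.07 vs 75.00 mm).

layer 14 (z = 4.2 mm)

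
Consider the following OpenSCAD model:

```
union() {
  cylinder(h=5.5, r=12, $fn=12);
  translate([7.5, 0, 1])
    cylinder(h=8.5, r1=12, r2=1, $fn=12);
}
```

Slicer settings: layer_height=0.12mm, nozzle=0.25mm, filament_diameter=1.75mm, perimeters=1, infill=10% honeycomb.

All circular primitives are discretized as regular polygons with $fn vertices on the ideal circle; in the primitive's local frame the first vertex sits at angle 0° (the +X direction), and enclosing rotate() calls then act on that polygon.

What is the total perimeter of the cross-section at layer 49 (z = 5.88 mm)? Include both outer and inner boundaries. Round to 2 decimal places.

35.31 mm

At z = 5.88 mm: the cylinder is absent (z outside [0, 5.5]); the cone at (7.5, 0): at t=0.574 of its height the radius interpolates to r₁+(r₂−r₁)t = 5.685, giving a regular 12-gon of that circumradius (perimeter = 2·12·5.685·sin(180°/12) = 35.31 mm); Taking the union: only the cone at (7.5, 0) is present, so the union is just that shape — boundary = 35.31 mm. Overall, the cross-section is a single solid region. Total boundary length (outer) = 35.31 mm.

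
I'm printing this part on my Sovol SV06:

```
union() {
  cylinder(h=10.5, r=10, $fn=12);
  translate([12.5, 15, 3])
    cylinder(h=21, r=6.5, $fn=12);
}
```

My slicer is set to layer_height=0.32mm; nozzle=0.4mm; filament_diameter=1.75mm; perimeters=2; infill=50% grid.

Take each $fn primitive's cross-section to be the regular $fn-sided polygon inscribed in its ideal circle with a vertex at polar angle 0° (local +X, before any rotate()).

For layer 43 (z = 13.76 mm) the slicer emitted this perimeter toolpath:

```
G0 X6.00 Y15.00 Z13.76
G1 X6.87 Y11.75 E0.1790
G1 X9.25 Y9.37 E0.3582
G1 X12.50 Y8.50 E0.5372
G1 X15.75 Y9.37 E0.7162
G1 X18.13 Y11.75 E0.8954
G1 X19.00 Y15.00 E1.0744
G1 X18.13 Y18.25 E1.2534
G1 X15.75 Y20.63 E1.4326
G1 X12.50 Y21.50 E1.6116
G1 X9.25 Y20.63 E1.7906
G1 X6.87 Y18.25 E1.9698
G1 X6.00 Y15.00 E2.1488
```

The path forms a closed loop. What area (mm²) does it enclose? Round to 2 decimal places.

126.77 mm²

Apply the shoelace formula to the sequence of (X, Y) vertices; enclosed area = 126.77 mm².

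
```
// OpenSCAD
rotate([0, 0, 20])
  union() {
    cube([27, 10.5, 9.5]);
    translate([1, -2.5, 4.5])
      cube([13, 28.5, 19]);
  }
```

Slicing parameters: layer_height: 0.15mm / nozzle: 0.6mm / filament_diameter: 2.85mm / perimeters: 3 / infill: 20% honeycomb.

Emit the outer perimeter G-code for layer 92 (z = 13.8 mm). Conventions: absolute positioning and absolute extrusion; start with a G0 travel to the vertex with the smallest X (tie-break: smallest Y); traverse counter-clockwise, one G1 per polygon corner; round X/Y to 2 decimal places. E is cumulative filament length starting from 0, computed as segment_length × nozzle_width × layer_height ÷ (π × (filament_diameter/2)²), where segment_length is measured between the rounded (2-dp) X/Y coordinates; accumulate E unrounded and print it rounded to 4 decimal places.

At z = 13.8 mm: the cube is not intersected at this z (z outside [0, 9.5]); the 13×28.5 cube at (1, -2.5) contributes its full rectangle; Taking the union: only the 13×28.5 cube at (1, -2.5) is present, so the union is just that shape — 1 connected region; (rotated 20° about Z; rotation is an isometry so areas/perimeters/island counts are preserved). The outline is a single polygon with 4 vertices. Extrusion per mm of travel: 0.6 × 0.15 / (π × 1.425²) = 0.014108. Accumulating E over each segment gives final E = 1.1709.

G0 X-7.95 Y24.77 Z13.80
G1 X1.79 Y-2.01 E0.4020
G1 X14.01 Y2.44 E0.5855
G1 X4.26 Y29.22 E0.9876
G1 X-7.95 Y24.77 E1.1709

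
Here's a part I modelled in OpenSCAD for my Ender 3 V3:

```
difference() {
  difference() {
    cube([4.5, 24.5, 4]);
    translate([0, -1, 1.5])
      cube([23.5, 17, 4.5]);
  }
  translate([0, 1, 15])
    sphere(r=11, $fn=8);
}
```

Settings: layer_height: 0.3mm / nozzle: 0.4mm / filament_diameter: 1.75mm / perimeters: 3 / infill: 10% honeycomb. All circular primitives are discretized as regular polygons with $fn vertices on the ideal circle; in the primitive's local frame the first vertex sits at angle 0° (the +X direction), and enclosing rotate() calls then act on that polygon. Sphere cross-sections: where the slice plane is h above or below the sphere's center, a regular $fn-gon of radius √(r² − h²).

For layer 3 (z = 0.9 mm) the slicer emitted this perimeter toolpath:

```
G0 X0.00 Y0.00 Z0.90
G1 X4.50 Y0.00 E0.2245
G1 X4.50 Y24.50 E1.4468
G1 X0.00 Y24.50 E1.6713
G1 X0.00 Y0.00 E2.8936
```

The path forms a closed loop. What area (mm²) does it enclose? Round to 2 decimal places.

110.25 mm²

Apply the shoelace formula to the sequence of (X, Y) vertices; enclosed area = 110.25 mm².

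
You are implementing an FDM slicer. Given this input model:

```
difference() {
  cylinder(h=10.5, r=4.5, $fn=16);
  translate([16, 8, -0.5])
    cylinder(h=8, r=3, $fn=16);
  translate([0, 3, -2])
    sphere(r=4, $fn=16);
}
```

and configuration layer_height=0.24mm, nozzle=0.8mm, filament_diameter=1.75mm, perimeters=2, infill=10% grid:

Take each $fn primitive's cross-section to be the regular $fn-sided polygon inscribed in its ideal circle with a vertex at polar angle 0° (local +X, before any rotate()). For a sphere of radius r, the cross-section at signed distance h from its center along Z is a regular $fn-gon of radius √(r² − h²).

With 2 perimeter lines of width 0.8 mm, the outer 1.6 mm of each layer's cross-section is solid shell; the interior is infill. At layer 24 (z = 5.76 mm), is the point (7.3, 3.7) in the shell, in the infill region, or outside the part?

outside

At z = 5.76 mm: the r=4.5 cylinder contributes a regular 16-gon of circumradius 4.5; the r=3 cylinder at (16, 8) contributes a regular 16-gon of circumradius 3; the sphere at (0, 3) is not intersected at this z (|z−center|=7.760 > r=4); Taking the first minus the rest: starting from the r=4.5 cylinder, the r=3 cylinder at (16, 8) misses the remaining region (no effect) — 1 connected region. Overall, the cross-section is a single solid region. The nearest boundary edge runs (3.18, 3.18)→(4.16, 1.72); distance from the point to it = 3.71 mm. The point is not inside any of the regions above, so it lies outside the cross-section (3.71 mm from the nearest boundary).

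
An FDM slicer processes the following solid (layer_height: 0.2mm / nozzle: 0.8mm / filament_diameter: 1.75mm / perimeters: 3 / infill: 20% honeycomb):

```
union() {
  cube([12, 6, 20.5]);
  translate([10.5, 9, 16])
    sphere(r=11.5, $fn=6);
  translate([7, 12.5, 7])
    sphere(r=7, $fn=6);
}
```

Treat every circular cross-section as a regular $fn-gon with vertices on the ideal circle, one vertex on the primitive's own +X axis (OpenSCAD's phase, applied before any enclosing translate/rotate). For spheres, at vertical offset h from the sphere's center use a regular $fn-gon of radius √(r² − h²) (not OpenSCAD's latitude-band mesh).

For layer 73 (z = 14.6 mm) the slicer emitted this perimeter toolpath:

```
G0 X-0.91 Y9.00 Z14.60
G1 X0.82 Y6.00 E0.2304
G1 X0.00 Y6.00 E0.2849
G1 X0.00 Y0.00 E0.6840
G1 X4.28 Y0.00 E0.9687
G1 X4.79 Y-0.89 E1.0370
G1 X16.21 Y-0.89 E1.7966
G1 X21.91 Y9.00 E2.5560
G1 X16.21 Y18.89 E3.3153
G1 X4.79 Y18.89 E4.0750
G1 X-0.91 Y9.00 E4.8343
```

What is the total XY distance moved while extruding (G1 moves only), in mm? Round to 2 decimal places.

Sum the Euclidean lengths of each G1 segment: total = 72.67 mm.

72.67 mm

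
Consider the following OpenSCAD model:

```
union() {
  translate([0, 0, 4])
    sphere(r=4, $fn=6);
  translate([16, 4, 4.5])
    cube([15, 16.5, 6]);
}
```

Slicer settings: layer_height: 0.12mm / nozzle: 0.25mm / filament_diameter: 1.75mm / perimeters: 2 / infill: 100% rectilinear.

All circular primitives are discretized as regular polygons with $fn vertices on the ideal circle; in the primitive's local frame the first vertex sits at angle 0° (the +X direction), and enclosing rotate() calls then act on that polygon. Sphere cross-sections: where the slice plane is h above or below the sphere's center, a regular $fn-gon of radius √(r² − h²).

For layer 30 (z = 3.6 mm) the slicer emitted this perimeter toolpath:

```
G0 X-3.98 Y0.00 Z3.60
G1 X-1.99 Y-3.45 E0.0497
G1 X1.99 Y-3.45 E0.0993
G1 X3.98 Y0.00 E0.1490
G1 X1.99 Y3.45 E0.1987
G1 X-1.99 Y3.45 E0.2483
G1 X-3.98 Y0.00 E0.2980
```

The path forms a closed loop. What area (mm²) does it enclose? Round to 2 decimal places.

Apply the shoelace formula to the sequence of (X, Y) vertices; enclosed area = 41.19 mm².

41.19 mm²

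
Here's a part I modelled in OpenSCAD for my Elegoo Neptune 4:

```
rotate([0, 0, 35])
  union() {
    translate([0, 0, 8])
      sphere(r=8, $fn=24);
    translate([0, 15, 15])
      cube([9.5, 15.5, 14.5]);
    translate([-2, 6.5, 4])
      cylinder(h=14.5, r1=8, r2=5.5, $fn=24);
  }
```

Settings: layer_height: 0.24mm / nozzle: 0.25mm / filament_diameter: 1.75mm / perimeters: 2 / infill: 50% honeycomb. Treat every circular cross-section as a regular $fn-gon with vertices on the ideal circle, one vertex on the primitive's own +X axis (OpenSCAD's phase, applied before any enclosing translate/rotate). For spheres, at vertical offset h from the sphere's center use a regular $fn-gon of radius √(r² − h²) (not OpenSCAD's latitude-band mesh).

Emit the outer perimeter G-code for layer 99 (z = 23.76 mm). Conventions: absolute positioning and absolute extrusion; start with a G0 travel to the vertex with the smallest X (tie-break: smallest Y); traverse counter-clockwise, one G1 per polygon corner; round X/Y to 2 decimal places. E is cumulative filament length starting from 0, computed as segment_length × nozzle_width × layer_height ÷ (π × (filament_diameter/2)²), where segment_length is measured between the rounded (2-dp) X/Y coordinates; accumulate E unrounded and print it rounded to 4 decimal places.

G0 X-17.49 Y24.98 Z23.76
G1 X-8.60 Y12.29 E0.3865
G1 X-0.82 Y17.74 E0.6235
G1 X-9.71 Y30.43 E1.0100
G1 X-17.49 Y24.98 E1.2469

At z = 23.76 mm: the sphere is not intersected at this z (|z−center|=15.760 > r=8); the 9.5×15.5 cube at (0, 15) contributes its full rectangle; the cone at (-2, 6.5) is absent (z outside [4, 18.5]); Combining (union): only the 9.5×15.5 cube at (0, 15) is present, so the union is just that shape — 1 connected region; (whole slice rotated 35° about Z — lengths, areas and connectivity unchanged). The outline is a single polygon with 4 vertices. Extrusion per mm of travel: 0.25 × 0.24 / (π × 0.875²) = 0.024945. Accumulating E over each segment gives final E = 1.2469.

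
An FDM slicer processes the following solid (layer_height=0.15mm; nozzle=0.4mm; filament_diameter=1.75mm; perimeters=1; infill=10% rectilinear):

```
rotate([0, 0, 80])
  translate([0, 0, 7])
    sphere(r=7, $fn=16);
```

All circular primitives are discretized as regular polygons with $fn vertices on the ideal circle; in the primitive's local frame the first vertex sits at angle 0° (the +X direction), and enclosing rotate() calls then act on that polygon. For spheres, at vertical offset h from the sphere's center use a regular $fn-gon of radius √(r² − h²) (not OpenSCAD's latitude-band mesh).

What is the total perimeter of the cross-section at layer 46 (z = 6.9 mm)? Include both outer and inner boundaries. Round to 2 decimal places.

43.70 mm

At z = 6.9 mm: the r=7 sphere contributes a regular 16-gon of circumradius √(7²−0.1²) = 6.999 (perimeter = 2·16·6.999·sin(180°/16) = 43.70 mm); (rotated 80° about Z; rotation is an isometry so areas/perimeters/island counts are preserved). Overall, the cross-section is a single solid region. Total boundary length (outer) = 43.70 mm.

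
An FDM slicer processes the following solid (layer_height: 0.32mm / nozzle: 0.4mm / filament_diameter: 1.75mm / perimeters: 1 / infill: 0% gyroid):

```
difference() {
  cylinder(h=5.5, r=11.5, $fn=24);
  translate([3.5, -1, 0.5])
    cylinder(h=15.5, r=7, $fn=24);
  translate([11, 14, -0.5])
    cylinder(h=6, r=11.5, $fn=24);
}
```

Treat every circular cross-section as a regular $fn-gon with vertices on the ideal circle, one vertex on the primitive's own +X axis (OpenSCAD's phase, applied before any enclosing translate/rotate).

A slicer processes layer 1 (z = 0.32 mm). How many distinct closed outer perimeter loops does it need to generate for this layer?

1

At z = 0.32 mm: the cylinder: section is a regular 24-gon, circumradius r=11.5; the cylinder at (3.5, -1) is absent (z outside [0.5, 16]); the r=11.5 cylinder at (11, 14) gives a regular 24-gon of circumradius 11.5 (constant along its height); After the difference (first − rest): starting from the r=11.5 cylinder, the r=11.5 cylinder at (11, 14) partially overlaps it — only the 49.69 mm² overlap (of its 410.75 mm²) is removed, clipping the outline — 1 connected region. The result has 1 disconnected region.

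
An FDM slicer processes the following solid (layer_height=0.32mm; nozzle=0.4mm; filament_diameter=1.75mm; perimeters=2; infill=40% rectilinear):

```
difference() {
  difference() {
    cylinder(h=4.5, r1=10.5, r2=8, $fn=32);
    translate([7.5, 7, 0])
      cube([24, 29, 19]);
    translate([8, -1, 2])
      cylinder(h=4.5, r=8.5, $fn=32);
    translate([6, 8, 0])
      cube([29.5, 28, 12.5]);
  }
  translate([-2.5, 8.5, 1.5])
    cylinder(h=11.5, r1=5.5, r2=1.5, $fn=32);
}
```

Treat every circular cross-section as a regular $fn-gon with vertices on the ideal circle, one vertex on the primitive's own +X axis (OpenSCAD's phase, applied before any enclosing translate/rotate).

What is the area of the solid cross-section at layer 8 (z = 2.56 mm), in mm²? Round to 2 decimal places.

At z = 2.56 mm: the cone contributes a regular 32-gon of circumradius 9.078 (interpolated between r1=10.5 and r2=8 at t=0.569) (area = (32/2)·9.078²·sin(360°/32) = 257.23 mm²); the cube at (7.5, 7) is present — its section is the full 24×29 rectangle (area 696.00 mm²); the r=8.5 cylinder at (8, -1) gives a regular 32-gon of circumradius 8.5 (constant along its height) (area = (32/2)·8.500²·sin(360°/32) = 225.52 mm²); the cube at (6, 8) is present — its section is the full 29.5×28 rectangle (area 826.00 mm²); After the difference (first − rest): starting from the cone (257.23 mm²), the 24×29 cube at (7.5, 7) misses the remaining region (no effect); the r=8.5 cylinder at (8, -1) partially overlaps it — only the 104.87 mm² overlap (of its 225.52 mm²) is removed, clipping the outline; the 29.5×28 cube at (6, 8) misses the remaining region (no effect) — area = 152.36 mm²; the cone at (-2.5, 8.5): at t=0.092 of its height the radius interpolates to r₁+(r₂−r₁)t = 5.131, giving a regular 32-gon of that circumradius (area = (32/2)·5.131²·sin(360°/32) = 82.19 mm²); After the difference (first − rest): starting from that combined region (152.36 mm²), the cone at (-2.5, 8.5) partially overlaps it — only the 37.99 mm² overlap (of its 82.19 mm²) is removed, clipping the outline — area = 114.37 mm². Overall, the cross-section is a single solid region. Net area = 114.37 mm².

114.37 mm²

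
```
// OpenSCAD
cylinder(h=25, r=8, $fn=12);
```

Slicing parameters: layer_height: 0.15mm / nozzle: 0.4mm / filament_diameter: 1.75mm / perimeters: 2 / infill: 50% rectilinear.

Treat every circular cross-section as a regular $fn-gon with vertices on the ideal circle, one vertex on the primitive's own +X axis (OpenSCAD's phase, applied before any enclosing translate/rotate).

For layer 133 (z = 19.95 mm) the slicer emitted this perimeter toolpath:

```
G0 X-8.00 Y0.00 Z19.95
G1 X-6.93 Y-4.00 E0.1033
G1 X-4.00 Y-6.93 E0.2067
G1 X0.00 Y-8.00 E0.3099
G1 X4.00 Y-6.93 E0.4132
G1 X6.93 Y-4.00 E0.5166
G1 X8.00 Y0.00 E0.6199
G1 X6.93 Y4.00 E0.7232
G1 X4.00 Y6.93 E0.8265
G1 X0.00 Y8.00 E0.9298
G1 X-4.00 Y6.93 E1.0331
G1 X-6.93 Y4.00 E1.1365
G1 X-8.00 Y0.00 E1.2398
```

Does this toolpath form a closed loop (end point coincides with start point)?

Start point (G0): (-8.00, 0.00). End point (last G1): the path returns to the start — closed.

yes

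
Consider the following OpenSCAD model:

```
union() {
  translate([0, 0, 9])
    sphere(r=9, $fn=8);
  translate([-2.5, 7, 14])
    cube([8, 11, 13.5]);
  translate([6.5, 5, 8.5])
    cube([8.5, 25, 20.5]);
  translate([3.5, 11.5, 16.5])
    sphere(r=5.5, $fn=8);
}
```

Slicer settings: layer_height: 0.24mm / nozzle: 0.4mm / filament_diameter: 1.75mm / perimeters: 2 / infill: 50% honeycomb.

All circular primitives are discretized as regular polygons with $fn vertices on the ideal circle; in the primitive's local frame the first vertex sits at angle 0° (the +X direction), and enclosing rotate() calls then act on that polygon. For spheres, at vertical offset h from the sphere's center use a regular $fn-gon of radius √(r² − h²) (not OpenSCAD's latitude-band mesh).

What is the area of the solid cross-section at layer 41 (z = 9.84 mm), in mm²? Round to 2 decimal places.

At z = 9.84 mm: the r=9 sphere slices to a regular 8-gon of circumradius 8.961 (√(r²−h²) with h=0.84 from center) (area = (8/2)·8.961²·sin(360°/8) = 227.11 mm²); the cube at (-2.5, 7) is absent (z outside [14, 27.5]); the cube at (6.5, 5) is present — its section is the full 8.5×25 rectangle (area 212.50 mm²); the sphere at (3.5, 11.5) does not reach this height (|z−center|=6.660 > r=5.5); Taking the union: the regions partially overlap — summed areas 439.61 mm² minus the doubly-counted overlap 0.18 mm² gives 439.42 mm² — area = 439.42 mm². Overall, the cross-section is a single solid region. Net area = 439.42 mm².

439.42 mm²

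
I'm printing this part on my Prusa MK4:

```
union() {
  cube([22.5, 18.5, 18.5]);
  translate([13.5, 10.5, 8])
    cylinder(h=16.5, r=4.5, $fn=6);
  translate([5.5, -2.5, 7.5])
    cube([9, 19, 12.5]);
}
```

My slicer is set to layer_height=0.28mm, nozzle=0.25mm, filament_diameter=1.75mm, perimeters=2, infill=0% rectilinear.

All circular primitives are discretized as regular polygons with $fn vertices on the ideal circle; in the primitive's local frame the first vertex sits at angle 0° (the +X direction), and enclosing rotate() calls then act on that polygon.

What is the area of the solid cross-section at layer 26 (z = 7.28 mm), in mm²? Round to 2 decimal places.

416.25 mm²

At z = 7.28 mm: the 22.5×18.5 cube contributes its full rectangle (area 416.25 mm²); the cylinder at (13.5, 10.5) is not intersected at this z (z outside [8, 24.5]); the cube at (5.5, -2.5) is not intersected at this z (z outside [7.5, 20]); Merging all regions: only the 22.5×18.5 cube is present, so the union is just that shape — area = 416.25 mm². Overall, the cross-section is a single solid region. Net area = 416.25 mm².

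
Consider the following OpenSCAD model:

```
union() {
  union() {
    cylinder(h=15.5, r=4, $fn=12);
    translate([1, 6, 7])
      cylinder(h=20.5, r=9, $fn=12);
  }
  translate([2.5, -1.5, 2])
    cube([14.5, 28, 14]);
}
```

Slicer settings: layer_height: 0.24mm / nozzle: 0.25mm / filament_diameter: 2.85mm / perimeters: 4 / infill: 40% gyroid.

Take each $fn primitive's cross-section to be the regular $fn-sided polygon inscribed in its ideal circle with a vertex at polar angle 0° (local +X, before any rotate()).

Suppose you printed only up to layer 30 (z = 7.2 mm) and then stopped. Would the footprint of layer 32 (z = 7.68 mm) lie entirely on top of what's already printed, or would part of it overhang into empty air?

Compare the two slices. At z = 7.2: the r=4 cylinder contributes a regular 12-gon of circumradius 4 (area = (12/2)·4.000²·sin(360°/12) = 48.00 mm²); the cylinder at (1, 6): section is a regular 12-gon, circumradius r=9 (area = (12/2)·9.000²·sin(360°/12) = 243.00 mm²); Combining (union): the regions partially overlap — summed areas 291.00 mm² minus the doubly-counted overlap 42.29 mm² gives 248.71 mm² — area = 248.71 mm²; the cube at (2.5, -1.5) (footprint 14.5×28) is included at this height (area 406.00 mm²); Taking the union: the regions partially overlap — summed areas 654.71 mm² minus the doubly-counted overlap 92.97 mm² gives 561.74 mm² — area = 561.74 mm². At z = 7.68: the cylinder: section is a regular 12-gon, circumradius r=4 (area = (12/2)·4.000²·sin(360°/12) = 48.00 mm²); the cylinder at (1, 6): section is a regular 12-gon, circumradius r=9 (area = (12/2)·9.000²·sin(360°/12) = 243.00 mm²); Merging all regions: the regions partially overlap — summed areas 291.00 mm² minus the doubly-counted overlap 42.29 mm² gives 248.71 mm² — area = 248.71 mm²; the cube at (2.5, -1.5) is present — its section is the full 14.5×28 rectangle (area 406.00 mm²); Taking the union: the regions partially overlap — summed areas 654.71 mm² minus the doubly-counted overlap 92.97 mm² gives 561.74 mm² — area = 561.74 mm². Checking containment: the cross-section at z = 7.68 is a subset of the cross-section at z = 7.2.

entirely on top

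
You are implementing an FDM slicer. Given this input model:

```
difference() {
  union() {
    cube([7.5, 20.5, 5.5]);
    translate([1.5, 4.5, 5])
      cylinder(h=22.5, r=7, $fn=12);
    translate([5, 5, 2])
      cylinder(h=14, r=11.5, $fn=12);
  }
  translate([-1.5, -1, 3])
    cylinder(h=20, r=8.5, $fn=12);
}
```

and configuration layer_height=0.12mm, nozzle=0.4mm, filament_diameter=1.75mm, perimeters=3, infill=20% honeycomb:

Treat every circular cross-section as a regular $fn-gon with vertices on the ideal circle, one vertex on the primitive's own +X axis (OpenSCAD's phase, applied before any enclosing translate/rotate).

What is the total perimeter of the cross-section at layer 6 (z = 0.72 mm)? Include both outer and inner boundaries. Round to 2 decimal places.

56.00 mm

At z = 0.72 mm: the cube (footprint 7.5×20.5) is included at this height (perimeter 56.00 mm); the cylinder at (1.5, 4.5) is not intersected at this z (z outside [5, 27.5]); the cylinder at (5, 5) is not intersected at this z (z outside [2, 16]); Taking the union: only the 7.5×20.5 cube is present, so the union is just that shape — boundary = 56.00 mm; the cylinder at (-1.5, -1) is not intersected at this z (z outside [3, 23]); After the difference (first − rest): none of the subtracted shapes is present at this height, so that combined region is unchanged — boundary = 56.00 mm. Overall, the cross-section is a single solid region. Total boundary length (outer) = 56.00 mm.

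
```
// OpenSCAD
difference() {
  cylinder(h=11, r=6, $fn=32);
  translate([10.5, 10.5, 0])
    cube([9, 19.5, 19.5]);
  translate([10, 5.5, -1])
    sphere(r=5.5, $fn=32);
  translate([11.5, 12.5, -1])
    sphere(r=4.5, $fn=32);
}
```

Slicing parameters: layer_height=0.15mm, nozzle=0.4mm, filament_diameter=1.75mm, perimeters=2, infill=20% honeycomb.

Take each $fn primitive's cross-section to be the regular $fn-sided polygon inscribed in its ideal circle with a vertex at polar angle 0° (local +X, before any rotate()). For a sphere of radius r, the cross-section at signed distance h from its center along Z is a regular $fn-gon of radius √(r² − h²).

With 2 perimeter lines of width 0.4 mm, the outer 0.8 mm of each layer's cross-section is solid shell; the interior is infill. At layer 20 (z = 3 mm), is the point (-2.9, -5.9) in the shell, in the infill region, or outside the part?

At z = 3 mm: the r=6 cylinder contributes a regular 32-gon of circumradius 6; the cube at (10.5, 10.5) (footprint 9×19.5) is included at this height; the r=5.5 sphere at (10, 5.5) slices to a regular 32-gon of circumradius 3.775 (√(r²−h²) with h=4 from center); the r=4.5 sphere at (11.5, 12.5) contributes a regular 32-gon of circumradius √(4.5²−4²) = 2.062; Taking the first minus the rest: starting from the r=6 cylinder, the 9×19.5 cube at (10.5, 10.5) misses the remaining region (no effect); the r=5.5 sphere at (10, 5.5) misses the remaining region (no effect); the r=4.5 sphere at (11.5, 12.5) misses the remaining region (no effect) — 1 connected region. Overall, the cross-section is a single solid region. The nearest boundary edge runs (-2.30, -5.54)→(-3.33, -4.99); distance from the point to it = 0.60 mm. The point is not inside any of the regions above, so it lies outside the cross-section (0.60 mm from the nearest boundary).

outside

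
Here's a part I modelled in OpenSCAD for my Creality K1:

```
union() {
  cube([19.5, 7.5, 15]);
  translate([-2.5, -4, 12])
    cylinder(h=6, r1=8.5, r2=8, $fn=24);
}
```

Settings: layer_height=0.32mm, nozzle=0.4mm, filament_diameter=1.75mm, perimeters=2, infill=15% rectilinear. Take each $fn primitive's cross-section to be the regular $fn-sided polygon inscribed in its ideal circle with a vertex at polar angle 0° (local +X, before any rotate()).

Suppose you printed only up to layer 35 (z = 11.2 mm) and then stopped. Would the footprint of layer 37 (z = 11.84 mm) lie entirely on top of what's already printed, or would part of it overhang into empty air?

entirely on top

Compare the two slices. At z = 11.2: the cube (footprint 19.5×7.5) is included at this height (area 146.25 mm²); the cone at (-2.5, -4) is absent (z outside [12, 18]); Taking the union: only the 19.5×7.5 cube is present, so the union is just that shape — area = 146.25 mm². At z = 11.84: the cube is present — its section is the full 19.5×7.5 rectangle (area 146.25 mm²); the cone at (-2.5, -4) is absent (z outside [12, 18]); Merging all regions: only the 19.5×7.5 cube is present, so the union is just that shape — area = 146.25 mm². Checking containment: the cross-section at z = 11.84 is a subset of the cross-section at z = 11.2.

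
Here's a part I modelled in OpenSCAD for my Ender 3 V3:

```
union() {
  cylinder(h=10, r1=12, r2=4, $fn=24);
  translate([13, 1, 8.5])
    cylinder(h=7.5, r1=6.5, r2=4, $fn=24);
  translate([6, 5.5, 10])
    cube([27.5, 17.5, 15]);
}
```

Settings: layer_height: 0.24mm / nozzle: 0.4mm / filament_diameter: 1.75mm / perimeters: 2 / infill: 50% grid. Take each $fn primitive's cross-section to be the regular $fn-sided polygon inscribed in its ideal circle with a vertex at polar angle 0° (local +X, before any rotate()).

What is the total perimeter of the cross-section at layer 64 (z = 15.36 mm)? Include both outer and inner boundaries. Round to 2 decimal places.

116.40 mm

At z = 15.36 mm: the cone is not intersected at this z (z outside [0, 10]); the cone at (13, 1) (r1=6.5→r2=4) has section circumradius 4.213 here — a regular 24-gon (perimeter = 2·24·4.213·sin(180°/24) = 26.40 mm); the cube at (6, 5.5) is present — its section is the full 27.5×17.5 rectangle (perimeter 90.00 mm); Merging all regions: the 2 present regions are separate (no shared area or edge), so areas and boundary lengths simply add and each stays a separate island — boundary = 116.40 mm. Overall, the cross-section has 2 separate islands. Total boundary length (outer) = 116.40 mm.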